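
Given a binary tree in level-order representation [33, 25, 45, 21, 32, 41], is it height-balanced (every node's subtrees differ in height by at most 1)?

Tree (level-order array): [33, 25, 45, 21, 32, 41]
Definition: a tree is height-balanced if, at every node, |h(left) - h(right)| <= 1 (empty subtree has height -1).
Bottom-up per-node check:
  node 21: h_left=-1, h_right=-1, diff=0 [OK], height=0
  node 32: h_left=-1, h_right=-1, diff=0 [OK], height=0
  node 25: h_left=0, h_right=0, diff=0 [OK], height=1
  node 41: h_left=-1, h_right=-1, diff=0 [OK], height=0
  node 45: h_left=0, h_right=-1, diff=1 [OK], height=1
  node 33: h_left=1, h_right=1, diff=0 [OK], height=2
All nodes satisfy the balance condition.
Result: Balanced


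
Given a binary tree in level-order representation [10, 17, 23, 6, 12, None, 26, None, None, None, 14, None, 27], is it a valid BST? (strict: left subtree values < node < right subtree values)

Level-order array: [10, 17, 23, 6, 12, None, 26, None, None, None, 14, None, 27]
Validate using subtree bounds (lo, hi): at each node, require lo < value < hi,
then recurse left with hi=value and right with lo=value.
Preorder trace (stopping at first violation):
  at node 10 with bounds (-inf, +inf): OK
  at node 17 with bounds (-inf, 10): VIOLATION
Node 17 violates its bound: not (-inf < 17 < 10).
Result: Not a valid BST


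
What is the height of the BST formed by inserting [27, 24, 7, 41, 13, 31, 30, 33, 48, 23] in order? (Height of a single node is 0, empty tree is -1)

Insertion order: [27, 24, 7, 41, 13, 31, 30, 33, 48, 23]
Tree (level-order array): [27, 24, 41, 7, None, 31, 48, None, 13, 30, 33, None, None, None, 23]
Compute height bottom-up (empty subtree = -1):
  height(23) = 1 + max(-1, -1) = 0
  height(13) = 1 + max(-1, 0) = 1
  height(7) = 1 + max(-1, 1) = 2
  height(24) = 1 + max(2, -1) = 3
  height(30) = 1 + max(-1, -1) = 0
  height(33) = 1 + max(-1, -1) = 0
  height(31) = 1 + max(0, 0) = 1
  height(48) = 1 + max(-1, -1) = 0
  height(41) = 1 + max(1, 0) = 2
  height(27) = 1 + max(3, 2) = 4
Height = 4


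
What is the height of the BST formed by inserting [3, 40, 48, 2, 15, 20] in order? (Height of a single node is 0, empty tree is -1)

Insertion order: [3, 40, 48, 2, 15, 20]
Tree (level-order array): [3, 2, 40, None, None, 15, 48, None, 20]
Compute height bottom-up (empty subtree = -1):
  height(2) = 1 + max(-1, -1) = 0
  height(20) = 1 + max(-1, -1) = 0
  height(15) = 1 + max(-1, 0) = 1
  height(48) = 1 + max(-1, -1) = 0
  height(40) = 1 + max(1, 0) = 2
  height(3) = 1 + max(0, 2) = 3
Height = 3


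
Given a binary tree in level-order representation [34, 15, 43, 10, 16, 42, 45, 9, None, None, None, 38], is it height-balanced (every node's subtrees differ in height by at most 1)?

Tree (level-order array): [34, 15, 43, 10, 16, 42, 45, 9, None, None, None, 38]
Definition: a tree is height-balanced if, at every node, |h(left) - h(right)| <= 1 (empty subtree has height -1).
Bottom-up per-node check:
  node 9: h_left=-1, h_right=-1, diff=0 [OK], height=0
  node 10: h_left=0, h_right=-1, diff=1 [OK], height=1
  node 16: h_left=-1, h_right=-1, diff=0 [OK], height=0
  node 15: h_left=1, h_right=0, diff=1 [OK], height=2
  node 38: h_left=-1, h_right=-1, diff=0 [OK], height=0
  node 42: h_left=0, h_right=-1, diff=1 [OK], height=1
  node 45: h_left=-1, h_right=-1, diff=0 [OK], height=0
  node 43: h_left=1, h_right=0, diff=1 [OK], height=2
  node 34: h_left=2, h_right=2, diff=0 [OK], height=3
All nodes satisfy the balance condition.
Result: Balanced


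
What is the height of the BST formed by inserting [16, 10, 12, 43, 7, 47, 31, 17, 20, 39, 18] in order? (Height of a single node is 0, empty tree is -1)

Insertion order: [16, 10, 12, 43, 7, 47, 31, 17, 20, 39, 18]
Tree (level-order array): [16, 10, 43, 7, 12, 31, 47, None, None, None, None, 17, 39, None, None, None, 20, None, None, 18]
Compute height bottom-up (empty subtree = -1):
  height(7) = 1 + max(-1, -1) = 0
  height(12) = 1 + max(-1, -1) = 0
  height(10) = 1 + max(0, 0) = 1
  height(18) = 1 + max(-1, -1) = 0
  height(20) = 1 + max(0, -1) = 1
  height(17) = 1 + max(-1, 1) = 2
  height(39) = 1 + max(-1, -1) = 0
  height(31) = 1 + max(2, 0) = 3
  height(47) = 1 + max(-1, -1) = 0
  height(43) = 1 + max(3, 0) = 4
  height(16) = 1 + max(1, 4) = 5
Height = 5


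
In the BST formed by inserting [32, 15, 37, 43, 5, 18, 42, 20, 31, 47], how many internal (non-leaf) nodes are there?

Tree built from: [32, 15, 37, 43, 5, 18, 42, 20, 31, 47]
Tree (level-order array): [32, 15, 37, 5, 18, None, 43, None, None, None, 20, 42, 47, None, 31]
Rule: An internal node has at least one child.
Per-node child counts:
  node 32: 2 child(ren)
  node 15: 2 child(ren)
  node 5: 0 child(ren)
  node 18: 1 child(ren)
  node 20: 1 child(ren)
  node 31: 0 child(ren)
  node 37: 1 child(ren)
  node 43: 2 child(ren)
  node 42: 0 child(ren)
  node 47: 0 child(ren)
Matching nodes: [32, 15, 18, 20, 37, 43]
Count of internal (non-leaf) nodes: 6


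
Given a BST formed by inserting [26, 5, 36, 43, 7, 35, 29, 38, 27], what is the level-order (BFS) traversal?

Tree insertion order: [26, 5, 36, 43, 7, 35, 29, 38, 27]
Tree (level-order array): [26, 5, 36, None, 7, 35, 43, None, None, 29, None, 38, None, 27]
BFS from the root, enqueuing left then right child of each popped node:
  queue [26] -> pop 26, enqueue [5, 36], visited so far: [26]
  queue [5, 36] -> pop 5, enqueue [7], visited so far: [26, 5]
  queue [36, 7] -> pop 36, enqueue [35, 43], visited so far: [26, 5, 36]
  queue [7, 35, 43] -> pop 7, enqueue [none], visited so far: [26, 5, 36, 7]
  queue [35, 43] -> pop 35, enqueue [29], visited so far: [26, 5, 36, 7, 35]
  queue [43, 29] -> pop 43, enqueue [38], visited so far: [26, 5, 36, 7, 35, 43]
  queue [29, 38] -> pop 29, enqueue [27], visited so far: [26, 5, 36, 7, 35, 43, 29]
  queue [38, 27] -> pop 38, enqueue [none], visited so far: [26, 5, 36, 7, 35, 43, 29, 38]
  queue [27] -> pop 27, enqueue [none], visited so far: [26, 5, 36, 7, 35, 43, 29, 38, 27]
Result: [26, 5, 36, 7, 35, 43, 29, 38, 27]


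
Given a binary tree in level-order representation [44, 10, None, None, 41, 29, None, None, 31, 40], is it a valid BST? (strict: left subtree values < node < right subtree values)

Level-order array: [44, 10, None, None, 41, 29, None, None, 31, 40]
Validate using subtree bounds (lo, hi): at each node, require lo < value < hi,
then recurse left with hi=value and right with lo=value.
Preorder trace (stopping at first violation):
  at node 44 with bounds (-inf, +inf): OK
  at node 10 with bounds (-inf, 44): OK
  at node 41 with bounds (10, 44): OK
  at node 29 with bounds (10, 41): OK
  at node 31 with bounds (29, 41): OK
  at node 40 with bounds (29, 31): VIOLATION
Node 40 violates its bound: not (29 < 40 < 31).
Result: Not a valid BST


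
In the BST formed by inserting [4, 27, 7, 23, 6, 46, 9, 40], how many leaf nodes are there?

Tree built from: [4, 27, 7, 23, 6, 46, 9, 40]
Tree (level-order array): [4, None, 27, 7, 46, 6, 23, 40, None, None, None, 9]
Rule: A leaf has 0 children.
Per-node child counts:
  node 4: 1 child(ren)
  node 27: 2 child(ren)
  node 7: 2 child(ren)
  node 6: 0 child(ren)
  node 23: 1 child(ren)
  node 9: 0 child(ren)
  node 46: 1 child(ren)
  node 40: 0 child(ren)
Matching nodes: [6, 9, 40]
Count of leaf nodes: 3


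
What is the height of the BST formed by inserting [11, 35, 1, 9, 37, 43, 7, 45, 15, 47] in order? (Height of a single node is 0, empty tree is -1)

Insertion order: [11, 35, 1, 9, 37, 43, 7, 45, 15, 47]
Tree (level-order array): [11, 1, 35, None, 9, 15, 37, 7, None, None, None, None, 43, None, None, None, 45, None, 47]
Compute height bottom-up (empty subtree = -1):
  height(7) = 1 + max(-1, -1) = 0
  height(9) = 1 + max(0, -1) = 1
  height(1) = 1 + max(-1, 1) = 2
  height(15) = 1 + max(-1, -1) = 0
  height(47) = 1 + max(-1, -1) = 0
  height(45) = 1 + max(-1, 0) = 1
  height(43) = 1 + max(-1, 1) = 2
  height(37) = 1 + max(-1, 2) = 3
  height(35) = 1 + max(0, 3) = 4
  height(11) = 1 + max(2, 4) = 5
Height = 5


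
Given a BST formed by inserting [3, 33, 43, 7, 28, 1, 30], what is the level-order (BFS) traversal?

Tree insertion order: [3, 33, 43, 7, 28, 1, 30]
Tree (level-order array): [3, 1, 33, None, None, 7, 43, None, 28, None, None, None, 30]
BFS from the root, enqueuing left then right child of each popped node:
  queue [3] -> pop 3, enqueue [1, 33], visited so far: [3]
  queue [1, 33] -> pop 1, enqueue [none], visited so far: [3, 1]
  queue [33] -> pop 33, enqueue [7, 43], visited so far: [3, 1, 33]
  queue [7, 43] -> pop 7, enqueue [28], visited so far: [3, 1, 33, 7]
  queue [43, 28] -> pop 43, enqueue [none], visited so far: [3, 1, 33, 7, 43]
  queue [28] -> pop 28, enqueue [30], visited so far: [3, 1, 33, 7, 43, 28]
  queue [30] -> pop 30, enqueue [none], visited so far: [3, 1, 33, 7, 43, 28, 30]
Result: [3, 1, 33, 7, 43, 28, 30]


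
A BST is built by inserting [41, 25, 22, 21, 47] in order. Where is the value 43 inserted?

Starting tree (level order): [41, 25, 47, 22, None, None, None, 21]
Insertion path: 41 -> 47
Result: insert 43 as left child of 47
Final tree (level order): [41, 25, 47, 22, None, 43, None, 21]


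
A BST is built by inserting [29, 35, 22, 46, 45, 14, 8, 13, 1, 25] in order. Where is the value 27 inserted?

Starting tree (level order): [29, 22, 35, 14, 25, None, 46, 8, None, None, None, 45, None, 1, 13]
Insertion path: 29 -> 22 -> 25
Result: insert 27 as right child of 25
Final tree (level order): [29, 22, 35, 14, 25, None, 46, 8, None, None, 27, 45, None, 1, 13]


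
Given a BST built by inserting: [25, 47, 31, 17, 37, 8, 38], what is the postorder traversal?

Tree insertion order: [25, 47, 31, 17, 37, 8, 38]
Tree (level-order array): [25, 17, 47, 8, None, 31, None, None, None, None, 37, None, 38]
Postorder traversal: [8, 17, 38, 37, 31, 47, 25]


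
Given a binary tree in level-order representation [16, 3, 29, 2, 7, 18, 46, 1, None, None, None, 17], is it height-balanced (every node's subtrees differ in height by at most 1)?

Tree (level-order array): [16, 3, 29, 2, 7, 18, 46, 1, None, None, None, 17]
Definition: a tree is height-balanced if, at every node, |h(left) - h(right)| <= 1 (empty subtree has height -1).
Bottom-up per-node check:
  node 1: h_left=-1, h_right=-1, diff=0 [OK], height=0
  node 2: h_left=0, h_right=-1, diff=1 [OK], height=1
  node 7: h_left=-1, h_right=-1, diff=0 [OK], height=0
  node 3: h_left=1, h_right=0, diff=1 [OK], height=2
  node 17: h_left=-1, h_right=-1, diff=0 [OK], height=0
  node 18: h_left=0, h_right=-1, diff=1 [OK], height=1
  node 46: h_left=-1, h_right=-1, diff=0 [OK], height=0
  node 29: h_left=1, h_right=0, diff=1 [OK], height=2
  node 16: h_left=2, h_right=2, diff=0 [OK], height=3
All nodes satisfy the balance condition.
Result: Balanced


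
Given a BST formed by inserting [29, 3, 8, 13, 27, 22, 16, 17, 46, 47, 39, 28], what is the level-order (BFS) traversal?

Tree insertion order: [29, 3, 8, 13, 27, 22, 16, 17, 46, 47, 39, 28]
Tree (level-order array): [29, 3, 46, None, 8, 39, 47, None, 13, None, None, None, None, None, 27, 22, 28, 16, None, None, None, None, 17]
BFS from the root, enqueuing left then right child of each popped node:
  queue [29] -> pop 29, enqueue [3, 46], visited so far: [29]
  queue [3, 46] -> pop 3, enqueue [8], visited so far: [29, 3]
  queue [46, 8] -> pop 46, enqueue [39, 47], visited so far: [29, 3, 46]
  queue [8, 39, 47] -> pop 8, enqueue [13], visited so far: [29, 3, 46, 8]
  queue [39, 47, 13] -> pop 39, enqueue [none], visited so far: [29, 3, 46, 8, 39]
  queue [47, 13] -> pop 47, enqueue [none], visited so far: [29, 3, 46, 8, 39, 47]
  queue [13] -> pop 13, enqueue [27], visited so far: [29, 3, 46, 8, 39, 47, 13]
  queue [27] -> pop 27, enqueue [22, 28], visited so far: [29, 3, 46, 8, 39, 47, 13, 27]
  queue [22, 28] -> pop 22, enqueue [16], visited so far: [29, 3, 46, 8, 39, 47, 13, 27, 22]
  queue [28, 16] -> pop 28, enqueue [none], visited so far: [29, 3, 46, 8, 39, 47, 13, 27, 22, 28]
  queue [16] -> pop 16, enqueue [17], visited so far: [29, 3, 46, 8, 39, 47, 13, 27, 22, 28, 16]
  queue [17] -> pop 17, enqueue [none], visited so far: [29, 3, 46, 8, 39, 47, 13, 27, 22, 28, 16, 17]
Result: [29, 3, 46, 8, 39, 47, 13, 27, 22, 28, 16, 17]


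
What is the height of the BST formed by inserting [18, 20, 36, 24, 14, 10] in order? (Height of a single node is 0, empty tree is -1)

Insertion order: [18, 20, 36, 24, 14, 10]
Tree (level-order array): [18, 14, 20, 10, None, None, 36, None, None, 24]
Compute height bottom-up (empty subtree = -1):
  height(10) = 1 + max(-1, -1) = 0
  height(14) = 1 + max(0, -1) = 1
  height(24) = 1 + max(-1, -1) = 0
  height(36) = 1 + max(0, -1) = 1
  height(20) = 1 + max(-1, 1) = 2
  height(18) = 1 + max(1, 2) = 3
Height = 3


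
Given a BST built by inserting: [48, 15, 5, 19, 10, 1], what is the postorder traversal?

Tree insertion order: [48, 15, 5, 19, 10, 1]
Tree (level-order array): [48, 15, None, 5, 19, 1, 10]
Postorder traversal: [1, 10, 5, 19, 15, 48]


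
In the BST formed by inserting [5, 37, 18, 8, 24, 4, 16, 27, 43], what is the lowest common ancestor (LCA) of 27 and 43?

Tree insertion order: [5, 37, 18, 8, 24, 4, 16, 27, 43]
Tree (level-order array): [5, 4, 37, None, None, 18, 43, 8, 24, None, None, None, 16, None, 27]
In a BST, the LCA of p=27, q=43 is the first node v on the
root-to-leaf path with p <= v <= q (go left if both < v, right if both > v).
Walk from root:
  at 5: both 27 and 43 > 5, go right
  at 37: 27 <= 37 <= 43, this is the LCA
LCA = 37


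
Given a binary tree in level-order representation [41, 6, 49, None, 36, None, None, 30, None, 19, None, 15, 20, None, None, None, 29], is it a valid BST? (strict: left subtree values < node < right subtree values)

Level-order array: [41, 6, 49, None, 36, None, None, 30, None, 19, None, 15, 20, None, None, None, 29]
Validate using subtree bounds (lo, hi): at each node, require lo < value < hi,
then recurse left with hi=value and right with lo=value.
Preorder trace (stopping at first violation):
  at node 41 with bounds (-inf, +inf): OK
  at node 6 with bounds (-inf, 41): OK
  at node 36 with bounds (6, 41): OK
  at node 30 with bounds (6, 36): OK
  at node 19 with bounds (6, 30): OK
  at node 15 with bounds (6, 19): OK
  at node 20 with bounds (19, 30): OK
  at node 29 with bounds (20, 30): OK
  at node 49 with bounds (41, +inf): OK
No violation found at any node.
Result: Valid BST


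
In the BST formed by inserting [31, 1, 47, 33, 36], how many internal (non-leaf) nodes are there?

Tree built from: [31, 1, 47, 33, 36]
Tree (level-order array): [31, 1, 47, None, None, 33, None, None, 36]
Rule: An internal node has at least one child.
Per-node child counts:
  node 31: 2 child(ren)
  node 1: 0 child(ren)
  node 47: 1 child(ren)
  node 33: 1 child(ren)
  node 36: 0 child(ren)
Matching nodes: [31, 47, 33]
Count of internal (non-leaf) nodes: 3


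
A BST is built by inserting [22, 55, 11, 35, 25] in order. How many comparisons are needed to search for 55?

Search path for 55: 22 -> 55
Found: True
Comparisons: 2


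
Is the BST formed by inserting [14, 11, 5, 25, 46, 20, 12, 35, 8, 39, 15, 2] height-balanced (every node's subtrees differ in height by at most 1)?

Tree (level-order array): [14, 11, 25, 5, 12, 20, 46, 2, 8, None, None, 15, None, 35, None, None, None, None, None, None, None, None, 39]
Definition: a tree is height-balanced if, at every node, |h(left) - h(right)| <= 1 (empty subtree has height -1).
Bottom-up per-node check:
  node 2: h_left=-1, h_right=-1, diff=0 [OK], height=0
  node 8: h_left=-1, h_right=-1, diff=0 [OK], height=0
  node 5: h_left=0, h_right=0, diff=0 [OK], height=1
  node 12: h_left=-1, h_right=-1, diff=0 [OK], height=0
  node 11: h_left=1, h_right=0, diff=1 [OK], height=2
  node 15: h_left=-1, h_right=-1, diff=0 [OK], height=0
  node 20: h_left=0, h_right=-1, diff=1 [OK], height=1
  node 39: h_left=-1, h_right=-1, diff=0 [OK], height=0
  node 35: h_left=-1, h_right=0, diff=1 [OK], height=1
  node 46: h_left=1, h_right=-1, diff=2 [FAIL (|1--1|=2 > 1)], height=2
  node 25: h_left=1, h_right=2, diff=1 [OK], height=3
  node 14: h_left=2, h_right=3, diff=1 [OK], height=4
Node 46 violates the condition: |1 - -1| = 2 > 1.
Result: Not balanced


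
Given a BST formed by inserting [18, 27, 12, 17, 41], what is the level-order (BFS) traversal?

Tree insertion order: [18, 27, 12, 17, 41]
Tree (level-order array): [18, 12, 27, None, 17, None, 41]
BFS from the root, enqueuing left then right child of each popped node:
  queue [18] -> pop 18, enqueue [12, 27], visited so far: [18]
  queue [12, 27] -> pop 12, enqueue [17], visited so far: [18, 12]
  queue [27, 17] -> pop 27, enqueue [41], visited so far: [18, 12, 27]
  queue [17, 41] -> pop 17, enqueue [none], visited so far: [18, 12, 27, 17]
  queue [41] -> pop 41, enqueue [none], visited so far: [18, 12, 27, 17, 41]
Result: [18, 12, 27, 17, 41]


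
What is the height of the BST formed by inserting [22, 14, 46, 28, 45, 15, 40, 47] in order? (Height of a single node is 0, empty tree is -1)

Insertion order: [22, 14, 46, 28, 45, 15, 40, 47]
Tree (level-order array): [22, 14, 46, None, 15, 28, 47, None, None, None, 45, None, None, 40]
Compute height bottom-up (empty subtree = -1):
  height(15) = 1 + max(-1, -1) = 0
  height(14) = 1 + max(-1, 0) = 1
  height(40) = 1 + max(-1, -1) = 0
  height(45) = 1 + max(0, -1) = 1
  height(28) = 1 + max(-1, 1) = 2
  height(47) = 1 + max(-1, -1) = 0
  height(46) = 1 + max(2, 0) = 3
  height(22) = 1 + max(1, 3) = 4
Height = 4


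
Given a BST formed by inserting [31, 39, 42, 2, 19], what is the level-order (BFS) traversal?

Tree insertion order: [31, 39, 42, 2, 19]
Tree (level-order array): [31, 2, 39, None, 19, None, 42]
BFS from the root, enqueuing left then right child of each popped node:
  queue [31] -> pop 31, enqueue [2, 39], visited so far: [31]
  queue [2, 39] -> pop 2, enqueue [19], visited so far: [31, 2]
  queue [39, 19] -> pop 39, enqueue [42], visited so far: [31, 2, 39]
  queue [19, 42] -> pop 19, enqueue [none], visited so far: [31, 2, 39, 19]
  queue [42] -> pop 42, enqueue [none], visited so far: [31, 2, 39, 19, 42]
Result: [31, 2, 39, 19, 42]


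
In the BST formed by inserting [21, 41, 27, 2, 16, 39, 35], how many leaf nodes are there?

Tree built from: [21, 41, 27, 2, 16, 39, 35]
Tree (level-order array): [21, 2, 41, None, 16, 27, None, None, None, None, 39, 35]
Rule: A leaf has 0 children.
Per-node child counts:
  node 21: 2 child(ren)
  node 2: 1 child(ren)
  node 16: 0 child(ren)
  node 41: 1 child(ren)
  node 27: 1 child(ren)
  node 39: 1 child(ren)
  node 35: 0 child(ren)
Matching nodes: [16, 35]
Count of leaf nodes: 2


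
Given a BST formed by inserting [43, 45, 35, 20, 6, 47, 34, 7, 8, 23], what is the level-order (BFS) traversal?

Tree insertion order: [43, 45, 35, 20, 6, 47, 34, 7, 8, 23]
Tree (level-order array): [43, 35, 45, 20, None, None, 47, 6, 34, None, None, None, 7, 23, None, None, 8]
BFS from the root, enqueuing left then right child of each popped node:
  queue [43] -> pop 43, enqueue [35, 45], visited so far: [43]
  queue [35, 45] -> pop 35, enqueue [20], visited so far: [43, 35]
  queue [45, 20] -> pop 45, enqueue [47], visited so far: [43, 35, 45]
  queue [20, 47] -> pop 20, enqueue [6, 34], visited so far: [43, 35, 45, 20]
  queue [47, 6, 34] -> pop 47, enqueue [none], visited so far: [43, 35, 45, 20, 47]
  queue [6, 34] -> pop 6, enqueue [7], visited so far: [43, 35, 45, 20, 47, 6]
  queue [34, 7] -> pop 34, enqueue [23], visited so far: [43, 35, 45, 20, 47, 6, 34]
  queue [7, 23] -> pop 7, enqueue [8], visited so far: [43, 35, 45, 20, 47, 6, 34, 7]
  queue [23, 8] -> pop 23, enqueue [none], visited so far: [43, 35, 45, 20, 47, 6, 34, 7, 23]
  queue [8] -> pop 8, enqueue [none], visited so far: [43, 35, 45, 20, 47, 6, 34, 7, 23, 8]
Result: [43, 35, 45, 20, 47, 6, 34, 7, 23, 8]


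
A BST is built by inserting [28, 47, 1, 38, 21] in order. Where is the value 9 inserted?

Starting tree (level order): [28, 1, 47, None, 21, 38]
Insertion path: 28 -> 1 -> 21
Result: insert 9 as left child of 21
Final tree (level order): [28, 1, 47, None, 21, 38, None, 9]


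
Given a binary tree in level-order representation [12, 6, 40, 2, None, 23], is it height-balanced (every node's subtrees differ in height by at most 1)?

Tree (level-order array): [12, 6, 40, 2, None, 23]
Definition: a tree is height-balanced if, at every node, |h(left) - h(right)| <= 1 (empty subtree has height -1).
Bottom-up per-node check:
  node 2: h_left=-1, h_right=-1, diff=0 [OK], height=0
  node 6: h_left=0, h_right=-1, diff=1 [OK], height=1
  node 23: h_left=-1, h_right=-1, diff=0 [OK], height=0
  node 40: h_left=0, h_right=-1, diff=1 [OK], height=1
  node 12: h_left=1, h_right=1, diff=0 [OK], height=2
All nodes satisfy the balance condition.
Result: Balanced


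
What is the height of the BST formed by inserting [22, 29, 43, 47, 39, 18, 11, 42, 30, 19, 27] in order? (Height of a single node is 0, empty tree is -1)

Insertion order: [22, 29, 43, 47, 39, 18, 11, 42, 30, 19, 27]
Tree (level-order array): [22, 18, 29, 11, 19, 27, 43, None, None, None, None, None, None, 39, 47, 30, 42]
Compute height bottom-up (empty subtree = -1):
  height(11) = 1 + max(-1, -1) = 0
  height(19) = 1 + max(-1, -1) = 0
  height(18) = 1 + max(0, 0) = 1
  height(27) = 1 + max(-1, -1) = 0
  height(30) = 1 + max(-1, -1) = 0
  height(42) = 1 + max(-1, -1) = 0
  height(39) = 1 + max(0, 0) = 1
  height(47) = 1 + max(-1, -1) = 0
  height(43) = 1 + max(1, 0) = 2
  height(29) = 1 + max(0, 2) = 3
  height(22) = 1 + max(1, 3) = 4
Height = 4


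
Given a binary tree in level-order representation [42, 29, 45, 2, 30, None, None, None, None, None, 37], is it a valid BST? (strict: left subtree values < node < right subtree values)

Level-order array: [42, 29, 45, 2, 30, None, None, None, None, None, 37]
Validate using subtree bounds (lo, hi): at each node, require lo < value < hi,
then recurse left with hi=value and right with lo=value.
Preorder trace (stopping at first violation):
  at node 42 with bounds (-inf, +inf): OK
  at node 29 with bounds (-inf, 42): OK
  at node 2 with bounds (-inf, 29): OK
  at node 30 with bounds (29, 42): OK
  at node 37 with bounds (30, 42): OK
  at node 45 with bounds (42, +inf): OK
No violation found at any node.
Result: Valid BST


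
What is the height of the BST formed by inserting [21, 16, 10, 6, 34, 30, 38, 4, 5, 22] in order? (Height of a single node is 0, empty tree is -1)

Insertion order: [21, 16, 10, 6, 34, 30, 38, 4, 5, 22]
Tree (level-order array): [21, 16, 34, 10, None, 30, 38, 6, None, 22, None, None, None, 4, None, None, None, None, 5]
Compute height bottom-up (empty subtree = -1):
  height(5) = 1 + max(-1, -1) = 0
  height(4) = 1 + max(-1, 0) = 1
  height(6) = 1 + max(1, -1) = 2
  height(10) = 1 + max(2, -1) = 3
  height(16) = 1 + max(3, -1) = 4
  height(22) = 1 + max(-1, -1) = 0
  height(30) = 1 + max(0, -1) = 1
  height(38) = 1 + max(-1, -1) = 0
  height(34) = 1 + max(1, 0) = 2
  height(21) = 1 + max(4, 2) = 5
Height = 5


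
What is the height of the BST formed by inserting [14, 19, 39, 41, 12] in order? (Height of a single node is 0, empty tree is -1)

Insertion order: [14, 19, 39, 41, 12]
Tree (level-order array): [14, 12, 19, None, None, None, 39, None, 41]
Compute height bottom-up (empty subtree = -1):
  height(12) = 1 + max(-1, -1) = 0
  height(41) = 1 + max(-1, -1) = 0
  height(39) = 1 + max(-1, 0) = 1
  height(19) = 1 + max(-1, 1) = 2
  height(14) = 1 + max(0, 2) = 3
Height = 3


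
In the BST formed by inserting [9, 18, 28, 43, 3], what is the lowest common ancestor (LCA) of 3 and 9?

Tree insertion order: [9, 18, 28, 43, 3]
Tree (level-order array): [9, 3, 18, None, None, None, 28, None, 43]
In a BST, the LCA of p=3, q=9 is the first node v on the
root-to-leaf path with p <= v <= q (go left if both < v, right if both > v).
Walk from root:
  at 9: 3 <= 9 <= 9, this is the LCA
LCA = 9


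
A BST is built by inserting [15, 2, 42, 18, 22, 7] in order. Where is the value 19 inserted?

Starting tree (level order): [15, 2, 42, None, 7, 18, None, None, None, None, 22]
Insertion path: 15 -> 42 -> 18 -> 22
Result: insert 19 as left child of 22
Final tree (level order): [15, 2, 42, None, 7, 18, None, None, None, None, 22, 19]


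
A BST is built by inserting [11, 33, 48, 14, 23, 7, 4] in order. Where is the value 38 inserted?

Starting tree (level order): [11, 7, 33, 4, None, 14, 48, None, None, None, 23]
Insertion path: 11 -> 33 -> 48
Result: insert 38 as left child of 48
Final tree (level order): [11, 7, 33, 4, None, 14, 48, None, None, None, 23, 38]


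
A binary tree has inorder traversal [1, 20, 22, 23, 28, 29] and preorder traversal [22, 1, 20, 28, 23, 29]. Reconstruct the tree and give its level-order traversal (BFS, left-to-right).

Inorder:  [1, 20, 22, 23, 28, 29]
Preorder: [22, 1, 20, 28, 23, 29]
Algorithm: preorder visits root first, so consume preorder in order;
for each root, split the current inorder slice at that value into
left-subtree inorder and right-subtree inorder, then recurse.
Recursive splits:
  root=22; inorder splits into left=[1, 20], right=[23, 28, 29]
  root=1; inorder splits into left=[], right=[20]
  root=20; inorder splits into left=[], right=[]
  root=28; inorder splits into left=[23], right=[29]
  root=23; inorder splits into left=[], right=[]
  root=29; inorder splits into left=[], right=[]
Reconstructed level-order: [22, 1, 28, 20, 23, 29]


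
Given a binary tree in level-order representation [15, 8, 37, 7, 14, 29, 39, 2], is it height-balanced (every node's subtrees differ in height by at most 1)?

Tree (level-order array): [15, 8, 37, 7, 14, 29, 39, 2]
Definition: a tree is height-balanced if, at every node, |h(left) - h(right)| <= 1 (empty subtree has height -1).
Bottom-up per-node check:
  node 2: h_left=-1, h_right=-1, diff=0 [OK], height=0
  node 7: h_left=0, h_right=-1, diff=1 [OK], height=1
  node 14: h_left=-1, h_right=-1, diff=0 [OK], height=0
  node 8: h_left=1, h_right=0, diff=1 [OK], height=2
  node 29: h_left=-1, h_right=-1, diff=0 [OK], height=0
  node 39: h_left=-1, h_right=-1, diff=0 [OK], height=0
  node 37: h_left=0, h_right=0, diff=0 [OK], height=1
  node 15: h_left=2, h_right=1, diff=1 [OK], height=3
All nodes satisfy the balance condition.
Result: Balanced


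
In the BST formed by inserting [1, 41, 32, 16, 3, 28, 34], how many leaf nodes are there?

Tree built from: [1, 41, 32, 16, 3, 28, 34]
Tree (level-order array): [1, None, 41, 32, None, 16, 34, 3, 28]
Rule: A leaf has 0 children.
Per-node child counts:
  node 1: 1 child(ren)
  node 41: 1 child(ren)
  node 32: 2 child(ren)
  node 16: 2 child(ren)
  node 3: 0 child(ren)
  node 28: 0 child(ren)
  node 34: 0 child(ren)
Matching nodes: [3, 28, 34]
Count of leaf nodes: 3


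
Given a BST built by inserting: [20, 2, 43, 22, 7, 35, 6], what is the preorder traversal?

Tree insertion order: [20, 2, 43, 22, 7, 35, 6]
Tree (level-order array): [20, 2, 43, None, 7, 22, None, 6, None, None, 35]
Preorder traversal: [20, 2, 7, 6, 43, 22, 35]


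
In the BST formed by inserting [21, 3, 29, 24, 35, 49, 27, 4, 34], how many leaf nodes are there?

Tree built from: [21, 3, 29, 24, 35, 49, 27, 4, 34]
Tree (level-order array): [21, 3, 29, None, 4, 24, 35, None, None, None, 27, 34, 49]
Rule: A leaf has 0 children.
Per-node child counts:
  node 21: 2 child(ren)
  node 3: 1 child(ren)
  node 4: 0 child(ren)
  node 29: 2 child(ren)
  node 24: 1 child(ren)
  node 27: 0 child(ren)
  node 35: 2 child(ren)
  node 34: 0 child(ren)
  node 49: 0 child(ren)
Matching nodes: [4, 27, 34, 49]
Count of leaf nodes: 4


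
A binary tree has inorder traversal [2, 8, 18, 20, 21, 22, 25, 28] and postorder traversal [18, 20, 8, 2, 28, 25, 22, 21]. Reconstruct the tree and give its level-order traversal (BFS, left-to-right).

Inorder:   [2, 8, 18, 20, 21, 22, 25, 28]
Postorder: [18, 20, 8, 2, 28, 25, 22, 21]
Algorithm: postorder visits root last, so walk postorder right-to-left;
each value is the root of the current inorder slice — split it at that
value, recurse on the right subtree first, then the left.
Recursive splits:
  root=21; inorder splits into left=[2, 8, 18, 20], right=[22, 25, 28]
  root=22; inorder splits into left=[], right=[25, 28]
  root=25; inorder splits into left=[], right=[28]
  root=28; inorder splits into left=[], right=[]
  root=2; inorder splits into left=[], right=[8, 18, 20]
  root=8; inorder splits into left=[], right=[18, 20]
  root=20; inorder splits into left=[18], right=[]
  root=18; inorder splits into left=[], right=[]
Reconstructed level-order: [21, 2, 22, 8, 25, 20, 28, 18]


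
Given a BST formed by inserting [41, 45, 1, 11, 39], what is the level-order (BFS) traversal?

Tree insertion order: [41, 45, 1, 11, 39]
Tree (level-order array): [41, 1, 45, None, 11, None, None, None, 39]
BFS from the root, enqueuing left then right child of each popped node:
  queue [41] -> pop 41, enqueue [1, 45], visited so far: [41]
  queue [1, 45] -> pop 1, enqueue [11], visited so far: [41, 1]
  queue [45, 11] -> pop 45, enqueue [none], visited so far: [41, 1, 45]
  queue [11] -> pop 11, enqueue [39], visited so far: [41, 1, 45, 11]
  queue [39] -> pop 39, enqueue [none], visited so far: [41, 1, 45, 11, 39]
Result: [41, 1, 45, 11, 39]


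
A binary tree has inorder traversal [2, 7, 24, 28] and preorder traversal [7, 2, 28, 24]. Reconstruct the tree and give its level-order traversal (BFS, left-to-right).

Inorder:  [2, 7, 24, 28]
Preorder: [7, 2, 28, 24]
Algorithm: preorder visits root first, so consume preorder in order;
for each root, split the current inorder slice at that value into
left-subtree inorder and right-subtree inorder, then recurse.
Recursive splits:
  root=7; inorder splits into left=[2], right=[24, 28]
  root=2; inorder splits into left=[], right=[]
  root=28; inorder splits into left=[24], right=[]
  root=24; inorder splits into left=[], right=[]
Reconstructed level-order: [7, 2, 28, 24]


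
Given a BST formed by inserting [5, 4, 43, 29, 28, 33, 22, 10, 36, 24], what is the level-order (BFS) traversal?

Tree insertion order: [5, 4, 43, 29, 28, 33, 22, 10, 36, 24]
Tree (level-order array): [5, 4, 43, None, None, 29, None, 28, 33, 22, None, None, 36, 10, 24]
BFS from the root, enqueuing left then right child of each popped node:
  queue [5] -> pop 5, enqueue [4, 43], visited so far: [5]
  queue [4, 43] -> pop 4, enqueue [none], visited so far: [5, 4]
  queue [43] -> pop 43, enqueue [29], visited so far: [5, 4, 43]
  queue [29] -> pop 29, enqueue [28, 33], visited so far: [5, 4, 43, 29]
  queue [28, 33] -> pop 28, enqueue [22], visited so far: [5, 4, 43, 29, 28]
  queue [33, 22] -> pop 33, enqueue [36], visited so far: [5, 4, 43, 29, 28, 33]
  queue [22, 36] -> pop 22, enqueue [10, 24], visited so far: [5, 4, 43, 29, 28, 33, 22]
  queue [36, 10, 24] -> pop 36, enqueue [none], visited so far: [5, 4, 43, 29, 28, 33, 22, 36]
  queue [10, 24] -> pop 10, enqueue [none], visited so far: [5, 4, 43, 29, 28, 33, 22, 36, 10]
  queue [24] -> pop 24, enqueue [none], visited so far: [5, 4, 43, 29, 28, 33, 22, 36, 10, 24]
Result: [5, 4, 43, 29, 28, 33, 22, 36, 10, 24]


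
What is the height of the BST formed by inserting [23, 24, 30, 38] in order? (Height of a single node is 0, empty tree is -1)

Insertion order: [23, 24, 30, 38]
Tree (level-order array): [23, None, 24, None, 30, None, 38]
Compute height bottom-up (empty subtree = -1):
  height(38) = 1 + max(-1, -1) = 0
  height(30) = 1 + max(-1, 0) = 1
  height(24) = 1 + max(-1, 1) = 2
  height(23) = 1 + max(-1, 2) = 3
Height = 3


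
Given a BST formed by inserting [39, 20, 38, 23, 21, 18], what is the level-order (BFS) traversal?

Tree insertion order: [39, 20, 38, 23, 21, 18]
Tree (level-order array): [39, 20, None, 18, 38, None, None, 23, None, 21]
BFS from the root, enqueuing left then right child of each popped node:
  queue [39] -> pop 39, enqueue [20], visited so far: [39]
  queue [20] -> pop 20, enqueue [18, 38], visited so far: [39, 20]
  queue [18, 38] -> pop 18, enqueue [none], visited so far: [39, 20, 18]
  queue [38] -> pop 38, enqueue [23], visited so far: [39, 20, 18, 38]
  queue [23] -> pop 23, enqueue [21], visited so far: [39, 20, 18, 38, 23]
  queue [21] -> pop 21, enqueue [none], visited so far: [39, 20, 18, 38, 23, 21]
Result: [39, 20, 18, 38, 23, 21]


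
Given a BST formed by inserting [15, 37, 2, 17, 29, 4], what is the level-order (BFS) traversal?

Tree insertion order: [15, 37, 2, 17, 29, 4]
Tree (level-order array): [15, 2, 37, None, 4, 17, None, None, None, None, 29]
BFS from the root, enqueuing left then right child of each popped node:
  queue [15] -> pop 15, enqueue [2, 37], visited so far: [15]
  queue [2, 37] -> pop 2, enqueue [4], visited so far: [15, 2]
  queue [37, 4] -> pop 37, enqueue [17], visited so far: [15, 2, 37]
  queue [4, 17] -> pop 4, enqueue [none], visited so far: [15, 2, 37, 4]
  queue [17] -> pop 17, enqueue [29], visited so far: [15, 2, 37, 4, 17]
  queue [29] -> pop 29, enqueue [none], visited so far: [15, 2, 37, 4, 17, 29]
Result: [15, 2, 37, 4, 17, 29]


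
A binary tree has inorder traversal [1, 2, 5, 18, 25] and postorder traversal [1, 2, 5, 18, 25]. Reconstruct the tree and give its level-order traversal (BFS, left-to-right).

Inorder:   [1, 2, 5, 18, 25]
Postorder: [1, 2, 5, 18, 25]
Algorithm: postorder visits root last, so walk postorder right-to-left;
each value is the root of the current inorder slice — split it at that
value, recurse on the right subtree first, then the left.
Recursive splits:
  root=25; inorder splits into left=[1, 2, 5, 18], right=[]
  root=18; inorder splits into left=[1, 2, 5], right=[]
  root=5; inorder splits into left=[1, 2], right=[]
  root=2; inorder splits into left=[1], right=[]
  root=1; inorder splits into left=[], right=[]
Reconstructed level-order: [25, 18, 5, 2, 1]


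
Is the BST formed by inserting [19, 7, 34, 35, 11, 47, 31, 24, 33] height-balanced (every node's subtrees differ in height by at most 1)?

Tree (level-order array): [19, 7, 34, None, 11, 31, 35, None, None, 24, 33, None, 47]
Definition: a tree is height-balanced if, at every node, |h(left) - h(right)| <= 1 (empty subtree has height -1).
Bottom-up per-node check:
  node 11: h_left=-1, h_right=-1, diff=0 [OK], height=0
  node 7: h_left=-1, h_right=0, diff=1 [OK], height=1
  node 24: h_left=-1, h_right=-1, diff=0 [OK], height=0
  node 33: h_left=-1, h_right=-1, diff=0 [OK], height=0
  node 31: h_left=0, h_right=0, diff=0 [OK], height=1
  node 47: h_left=-1, h_right=-1, diff=0 [OK], height=0
  node 35: h_left=-1, h_right=0, diff=1 [OK], height=1
  node 34: h_left=1, h_right=1, diff=0 [OK], height=2
  node 19: h_left=1, h_right=2, diff=1 [OK], height=3
All nodes satisfy the balance condition.
Result: Balanced


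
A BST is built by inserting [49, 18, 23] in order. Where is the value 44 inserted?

Starting tree (level order): [49, 18, None, None, 23]
Insertion path: 49 -> 18 -> 23
Result: insert 44 as right child of 23
Final tree (level order): [49, 18, None, None, 23, None, 44]


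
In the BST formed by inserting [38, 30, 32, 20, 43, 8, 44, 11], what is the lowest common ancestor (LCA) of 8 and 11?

Tree insertion order: [38, 30, 32, 20, 43, 8, 44, 11]
Tree (level-order array): [38, 30, 43, 20, 32, None, 44, 8, None, None, None, None, None, None, 11]
In a BST, the LCA of p=8, q=11 is the first node v on the
root-to-leaf path with p <= v <= q (go left if both < v, right if both > v).
Walk from root:
  at 38: both 8 and 11 < 38, go left
  at 30: both 8 and 11 < 30, go left
  at 20: both 8 and 11 < 20, go left
  at 8: 8 <= 8 <= 11, this is the LCA
LCA = 8


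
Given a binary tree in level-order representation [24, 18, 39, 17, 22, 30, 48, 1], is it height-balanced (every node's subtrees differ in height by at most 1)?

Tree (level-order array): [24, 18, 39, 17, 22, 30, 48, 1]
Definition: a tree is height-balanced if, at every node, |h(left) - h(right)| <= 1 (empty subtree has height -1).
Bottom-up per-node check:
  node 1: h_left=-1, h_right=-1, diff=0 [OK], height=0
  node 17: h_left=0, h_right=-1, diff=1 [OK], height=1
  node 22: h_left=-1, h_right=-1, diff=0 [OK], height=0
  node 18: h_left=1, h_right=0, diff=1 [OK], height=2
  node 30: h_left=-1, h_right=-1, diff=0 [OK], height=0
  node 48: h_left=-1, h_right=-1, diff=0 [OK], height=0
  node 39: h_left=0, h_right=0, diff=0 [OK], height=1
  node 24: h_left=2, h_right=1, diff=1 [OK], height=3
All nodes satisfy the balance condition.
Result: Balanced


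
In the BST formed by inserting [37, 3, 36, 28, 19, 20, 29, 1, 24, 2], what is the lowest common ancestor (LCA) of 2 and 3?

Tree insertion order: [37, 3, 36, 28, 19, 20, 29, 1, 24, 2]
Tree (level-order array): [37, 3, None, 1, 36, None, 2, 28, None, None, None, 19, 29, None, 20, None, None, None, 24]
In a BST, the LCA of p=2, q=3 is the first node v on the
root-to-leaf path with p <= v <= q (go left if both < v, right if both > v).
Walk from root:
  at 37: both 2 and 3 < 37, go left
  at 3: 2 <= 3 <= 3, this is the LCA
LCA = 3


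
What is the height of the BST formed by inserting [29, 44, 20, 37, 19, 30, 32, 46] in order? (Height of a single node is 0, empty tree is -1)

Insertion order: [29, 44, 20, 37, 19, 30, 32, 46]
Tree (level-order array): [29, 20, 44, 19, None, 37, 46, None, None, 30, None, None, None, None, 32]
Compute height bottom-up (empty subtree = -1):
  height(19) = 1 + max(-1, -1) = 0
  height(20) = 1 + max(0, -1) = 1
  height(32) = 1 + max(-1, -1) = 0
  height(30) = 1 + max(-1, 0) = 1
  height(37) = 1 + max(1, -1) = 2
  height(46) = 1 + max(-1, -1) = 0
  height(44) = 1 + max(2, 0) = 3
  height(29) = 1 + max(1, 3) = 4
Height = 4


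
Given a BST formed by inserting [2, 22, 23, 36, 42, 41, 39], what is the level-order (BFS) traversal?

Tree insertion order: [2, 22, 23, 36, 42, 41, 39]
Tree (level-order array): [2, None, 22, None, 23, None, 36, None, 42, 41, None, 39]
BFS from the root, enqueuing left then right child of each popped node:
  queue [2] -> pop 2, enqueue [22], visited so far: [2]
  queue [22] -> pop 22, enqueue [23], visited so far: [2, 22]
  queue [23] -> pop 23, enqueue [36], visited so far: [2, 22, 23]
  queue [36] -> pop 36, enqueue [42], visited so far: [2, 22, 23, 36]
  queue [42] -> pop 42, enqueue [41], visited so far: [2, 22, 23, 36, 42]
  queue [41] -> pop 41, enqueue [39], visited so far: [2, 22, 23, 36, 42, 41]
  queue [39] -> pop 39, enqueue [none], visited so far: [2, 22, 23, 36, 42, 41, 39]
Result: [2, 22, 23, 36, 42, 41, 39]


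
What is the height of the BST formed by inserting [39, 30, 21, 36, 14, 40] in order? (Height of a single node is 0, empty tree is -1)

Insertion order: [39, 30, 21, 36, 14, 40]
Tree (level-order array): [39, 30, 40, 21, 36, None, None, 14]
Compute height bottom-up (empty subtree = -1):
  height(14) = 1 + max(-1, -1) = 0
  height(21) = 1 + max(0, -1) = 1
  height(36) = 1 + max(-1, -1) = 0
  height(30) = 1 + max(1, 0) = 2
  height(40) = 1 + max(-1, -1) = 0
  height(39) = 1 + max(2, 0) = 3
Height = 3


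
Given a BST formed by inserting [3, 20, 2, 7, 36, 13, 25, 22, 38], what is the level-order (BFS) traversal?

Tree insertion order: [3, 20, 2, 7, 36, 13, 25, 22, 38]
Tree (level-order array): [3, 2, 20, None, None, 7, 36, None, 13, 25, 38, None, None, 22]
BFS from the root, enqueuing left then right child of each popped node:
  queue [3] -> pop 3, enqueue [2, 20], visited so far: [3]
  queue [2, 20] -> pop 2, enqueue [none], visited so far: [3, 2]
  queue [20] -> pop 20, enqueue [7, 36], visited so far: [3, 2, 20]
  queue [7, 36] -> pop 7, enqueue [13], visited so far: [3, 2, 20, 7]
  queue [36, 13] -> pop 36, enqueue [25, 38], visited so far: [3, 2, 20, 7, 36]
  queue [13, 25, 38] -> pop 13, enqueue [none], visited so far: [3, 2, 20, 7, 36, 13]
  queue [25, 38] -> pop 25, enqueue [22], visited so far: [3, 2, 20, 7, 36, 13, 25]
  queue [38, 22] -> pop 38, enqueue [none], visited so far: [3, 2, 20, 7, 36, 13, 25, 38]
  queue [22] -> pop 22, enqueue [none], visited so far: [3, 2, 20, 7, 36, 13, 25, 38, 22]
Result: [3, 2, 20, 7, 36, 13, 25, 38, 22]


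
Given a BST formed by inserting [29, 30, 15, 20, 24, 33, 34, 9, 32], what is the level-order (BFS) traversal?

Tree insertion order: [29, 30, 15, 20, 24, 33, 34, 9, 32]
Tree (level-order array): [29, 15, 30, 9, 20, None, 33, None, None, None, 24, 32, 34]
BFS from the root, enqueuing left then right child of each popped node:
  queue [29] -> pop 29, enqueue [15, 30], visited so far: [29]
  queue [15, 30] -> pop 15, enqueue [9, 20], visited so far: [29, 15]
  queue [30, 9, 20] -> pop 30, enqueue [33], visited so far: [29, 15, 30]
  queue [9, 20, 33] -> pop 9, enqueue [none], visited so far: [29, 15, 30, 9]
  queue [20, 33] -> pop 20, enqueue [24], visited so far: [29, 15, 30, 9, 20]
  queue [33, 24] -> pop 33, enqueue [32, 34], visited so far: [29, 15, 30, 9, 20, 33]
  queue [24, 32, 34] -> pop 24, enqueue [none], visited so far: [29, 15, 30, 9, 20, 33, 24]
  queue [32, 34] -> pop 32, enqueue [none], visited so far: [29, 15, 30, 9, 20, 33, 24, 32]
  queue [34] -> pop 34, enqueue [none], visited so far: [29, 15, 30, 9, 20, 33, 24, 32, 34]
Result: [29, 15, 30, 9, 20, 33, 24, 32, 34]
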